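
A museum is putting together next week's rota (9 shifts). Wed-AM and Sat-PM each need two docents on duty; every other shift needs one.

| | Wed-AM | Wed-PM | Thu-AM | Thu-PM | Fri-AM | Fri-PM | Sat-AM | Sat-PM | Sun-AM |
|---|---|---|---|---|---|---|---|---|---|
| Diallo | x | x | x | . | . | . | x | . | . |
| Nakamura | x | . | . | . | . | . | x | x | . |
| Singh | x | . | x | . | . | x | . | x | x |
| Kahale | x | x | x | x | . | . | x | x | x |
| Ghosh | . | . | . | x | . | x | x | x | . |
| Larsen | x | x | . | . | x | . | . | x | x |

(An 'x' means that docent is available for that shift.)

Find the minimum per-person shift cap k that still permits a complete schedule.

With 6 docents and 11 worker-slots to fill, someone must work at least ⌈11/6⌉ = 2 shifts, so k ≥ 2.
k = 2 works: Wed-AM→Nakamura+Kahale, Wed-PM→Diallo, Thu-AM→Diallo, Thu-PM→Kahale, Fri-AM→Larsen, Fri-PM→Singh, Sat-AM→Nakamura, Sat-PM→Ghosh+Larsen, Sun-AM→Singh.
Loads: Diallo 2, Nakamura 2, Singh 2, Kahale 2, Ghosh 1, Larsen 2 — all ≤ 2.

2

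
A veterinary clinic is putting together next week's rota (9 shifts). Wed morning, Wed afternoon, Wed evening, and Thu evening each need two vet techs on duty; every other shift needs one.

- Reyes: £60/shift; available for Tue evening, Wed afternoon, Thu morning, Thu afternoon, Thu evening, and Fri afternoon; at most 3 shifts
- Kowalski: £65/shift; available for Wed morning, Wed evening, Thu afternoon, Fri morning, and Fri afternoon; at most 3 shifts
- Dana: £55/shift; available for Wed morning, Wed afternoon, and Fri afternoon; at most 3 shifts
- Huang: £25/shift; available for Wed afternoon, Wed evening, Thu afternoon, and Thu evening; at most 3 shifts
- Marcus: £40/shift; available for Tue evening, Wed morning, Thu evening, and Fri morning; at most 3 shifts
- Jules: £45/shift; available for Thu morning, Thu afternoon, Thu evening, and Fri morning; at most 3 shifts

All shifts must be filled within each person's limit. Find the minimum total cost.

£560

Wed evening can only be covered by Kowalski and Huang, so that assignment is forced.
Picking the cheapest available vet tech for each shift independently would cost £535, but that ignores the shift limits.
An optimal schedule: Tue evening→Marcus, Wed morning→Marcus+Dana, Wed afternoon→Huang+Dana, Wed evening→Huang+Kowalski, Thu morning→Jules, Thu afternoon→Jules, Thu evening→Huang+Jules, Fri morning→Marcus, Fri afternoon→Dana.
Total: 40 + 40 + 55 + 25 + 55 + 25 + 65 + 45 + 45 + 25 + 45 + 40 + 55 = £560.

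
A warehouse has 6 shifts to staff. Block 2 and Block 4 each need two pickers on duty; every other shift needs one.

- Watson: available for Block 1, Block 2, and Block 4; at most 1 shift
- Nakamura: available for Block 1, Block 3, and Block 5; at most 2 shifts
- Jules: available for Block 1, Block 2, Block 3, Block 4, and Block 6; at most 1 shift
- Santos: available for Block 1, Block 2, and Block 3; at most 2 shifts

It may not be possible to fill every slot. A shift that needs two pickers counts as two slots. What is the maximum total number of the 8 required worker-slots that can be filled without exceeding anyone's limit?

Total capacity across all pickers is 1+2+1+2 = 6, and 8 slots are needed, so at most 6 can be filled.
An assignment achieving 6: Block 1→Santos, Block 2→Santos, Block 3→Nakamura, Block 4→Watson, Block 5→Nakamura, Block 6→Jules.
Loads: Watson 1/1, Nakamura 2/2, Jules 1/1, Santos 2/2.

6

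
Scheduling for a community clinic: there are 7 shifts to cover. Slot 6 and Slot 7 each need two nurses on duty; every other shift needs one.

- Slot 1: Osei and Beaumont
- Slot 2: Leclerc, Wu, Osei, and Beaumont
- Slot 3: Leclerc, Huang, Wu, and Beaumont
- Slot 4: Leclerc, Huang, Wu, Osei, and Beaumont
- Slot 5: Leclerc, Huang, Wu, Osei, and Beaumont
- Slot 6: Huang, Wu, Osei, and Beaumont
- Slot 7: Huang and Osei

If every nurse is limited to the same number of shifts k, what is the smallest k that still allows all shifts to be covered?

With 5 nurses and 9 worker-slots to fill, someone must work at least ⌈9/5⌉ = 2 shifts, so k ≥ 2.
k = 2 works: Slot 1→Osei, Slot 2→Leclerc, Slot 3→Leclerc, Slot 4→Huang, Slot 5→Wu, Slot 6→Wu+Beaumont, Slot 7→Huang+Osei.
Loads: Leclerc 2, Huang 2, Wu 2, Osei 2, Beaumont 1 — all ≤ 2.

2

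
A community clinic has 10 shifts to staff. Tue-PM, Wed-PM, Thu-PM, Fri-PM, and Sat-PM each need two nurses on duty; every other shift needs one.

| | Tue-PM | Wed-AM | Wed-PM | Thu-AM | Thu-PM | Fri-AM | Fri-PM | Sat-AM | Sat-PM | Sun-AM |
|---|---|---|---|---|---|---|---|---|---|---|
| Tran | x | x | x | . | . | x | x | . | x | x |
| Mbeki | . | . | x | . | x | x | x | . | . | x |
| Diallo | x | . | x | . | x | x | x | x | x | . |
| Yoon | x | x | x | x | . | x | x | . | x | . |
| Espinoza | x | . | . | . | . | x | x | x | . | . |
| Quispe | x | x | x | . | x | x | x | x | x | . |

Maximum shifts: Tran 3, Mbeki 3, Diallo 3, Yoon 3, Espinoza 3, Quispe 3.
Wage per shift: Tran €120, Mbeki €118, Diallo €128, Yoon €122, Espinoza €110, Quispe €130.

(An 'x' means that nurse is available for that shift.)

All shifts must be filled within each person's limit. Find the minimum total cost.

Thu-AM can only be covered by Yoon, so that assignment is forced.
Picking the cheapest available nurse for each shift independently would cost €1764, but that ignores the shift limits.
An optimal schedule: Tue-PM→Espinoza+Tran, Wed-AM→Tran, Wed-PM→Mbeki+Diallo, Thu-AM→Yoon, Thu-PM→Mbeki+Diallo, Fri-AM→Espinoza, Fri-PM→Yoon+Diallo, Sat-AM→Espinoza, Sat-PM→Tran+Yoon, Sun-AM→Mbeki.
Total: 110 + 120 + 120 + 118 + 128 + 122 + 118 + 128 + 110 + 122 + 128 + 110 + 120 + 122 + 118 = €1794.

€1794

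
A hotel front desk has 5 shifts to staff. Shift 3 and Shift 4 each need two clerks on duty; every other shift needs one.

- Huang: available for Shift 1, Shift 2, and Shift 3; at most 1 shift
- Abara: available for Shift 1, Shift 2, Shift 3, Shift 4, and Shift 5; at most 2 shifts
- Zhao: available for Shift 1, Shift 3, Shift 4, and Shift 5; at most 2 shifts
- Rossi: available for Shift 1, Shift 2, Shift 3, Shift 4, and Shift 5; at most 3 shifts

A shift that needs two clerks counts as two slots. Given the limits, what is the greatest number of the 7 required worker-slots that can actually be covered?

Total capacity across all clerks is 1+2+2+3 = 8, and 7 slots are needed, so at most 7 can be filled.
An assignment achieving 7: Shift 1→Rossi, Shift 2→Huang, Shift 3→Zhao+Rossi, Shift 4→Abara+Zhao, Shift 5→Abara.
Loads: Huang 1/1, Abara 2/2, Zhao 2/2, Rossi 2/3.

7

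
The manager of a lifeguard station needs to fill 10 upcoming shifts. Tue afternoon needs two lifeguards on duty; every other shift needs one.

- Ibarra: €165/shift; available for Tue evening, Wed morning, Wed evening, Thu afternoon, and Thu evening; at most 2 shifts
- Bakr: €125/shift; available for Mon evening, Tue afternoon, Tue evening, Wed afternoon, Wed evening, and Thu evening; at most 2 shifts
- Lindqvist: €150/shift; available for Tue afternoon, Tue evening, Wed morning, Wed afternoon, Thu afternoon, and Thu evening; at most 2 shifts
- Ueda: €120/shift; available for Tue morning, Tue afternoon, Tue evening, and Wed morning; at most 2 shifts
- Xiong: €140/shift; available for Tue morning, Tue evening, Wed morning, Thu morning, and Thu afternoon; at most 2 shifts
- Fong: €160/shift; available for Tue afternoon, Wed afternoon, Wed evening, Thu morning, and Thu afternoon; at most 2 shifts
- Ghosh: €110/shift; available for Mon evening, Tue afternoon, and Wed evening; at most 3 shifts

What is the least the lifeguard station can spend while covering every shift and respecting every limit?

€1400

Picking the cheapest available lifeguard for each shift independently would cost €1340, but that ignores the shift limits.
An optimal schedule: Mon evening→Ghosh, Tue morning→Ueda, Tue afternoon→Ghosh+Lindqvist, Tue evening→Lindqvist, Wed morning→Ueda, Wed afternoon→Bakr, Wed evening→Ghosh, Thu morning→Xiong, Thu afternoon→Xiong, Thu evening→Bakr.
Total: 110 + 120 + 110 + 150 + 150 + 120 + 125 + 110 + 140 + 140 + 125 = €1400.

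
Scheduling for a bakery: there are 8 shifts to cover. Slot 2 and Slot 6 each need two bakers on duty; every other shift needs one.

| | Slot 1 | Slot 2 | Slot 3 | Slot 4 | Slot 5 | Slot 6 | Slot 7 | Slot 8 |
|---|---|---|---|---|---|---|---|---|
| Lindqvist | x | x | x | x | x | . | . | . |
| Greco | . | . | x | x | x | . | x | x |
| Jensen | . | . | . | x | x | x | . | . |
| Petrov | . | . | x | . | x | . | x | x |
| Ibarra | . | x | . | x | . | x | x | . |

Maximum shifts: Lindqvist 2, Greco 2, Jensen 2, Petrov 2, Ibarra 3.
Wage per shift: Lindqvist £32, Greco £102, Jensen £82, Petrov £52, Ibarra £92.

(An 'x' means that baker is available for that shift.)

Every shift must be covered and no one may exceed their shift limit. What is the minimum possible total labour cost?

Slot 1 can only be covered by Lindqvist, so that assignment is forced.
Slot 2 can only be covered by Lindqvist and Ibarra, so that assignment is forced.
Slot 6 can only be covered by Jensen and Ibarra, so that assignment is forced.
Picking the cheapest available baker for each shift independently would cost £530, but that ignores the shift limits.
An optimal schedule: Slot 1→Lindqvist, Slot 2→Lindqvist+Ibarra, Slot 3→Petrov, Slot 4→Jensen, Slot 5→Greco, Slot 6→Jensen+Ibarra, Slot 7→Ibarra, Slot 8→Petrov.
Total: 32 + 32 + 92 + 52 + 82 + 102 + 82 + 92 + 92 + 52 = £710.

£710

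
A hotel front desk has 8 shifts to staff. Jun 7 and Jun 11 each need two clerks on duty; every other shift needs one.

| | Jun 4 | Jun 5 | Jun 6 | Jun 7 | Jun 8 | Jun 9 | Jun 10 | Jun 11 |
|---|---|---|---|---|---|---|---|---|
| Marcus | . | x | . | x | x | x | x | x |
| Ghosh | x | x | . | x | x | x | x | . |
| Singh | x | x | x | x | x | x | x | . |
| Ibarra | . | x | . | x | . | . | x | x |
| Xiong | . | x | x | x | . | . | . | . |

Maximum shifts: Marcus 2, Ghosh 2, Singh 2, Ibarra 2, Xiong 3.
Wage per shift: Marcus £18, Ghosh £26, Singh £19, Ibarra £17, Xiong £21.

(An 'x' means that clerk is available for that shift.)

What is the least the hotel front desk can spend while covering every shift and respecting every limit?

£197

Jun 11 can only be covered by Marcus and Ibarra, so that assignment is forced.
Picking the cheapest available clerk for each shift independently would cost £178, but that ignores the shift limits.
An optimal schedule: Jun 4→Singh, Jun 5→Xiong, Jun 6→Xiong, Jun 7→Xiong+Ghosh, Jun 8→Marcus, Jun 9→Singh, Jun 10→Ibarra, Jun 11→Ibarra+Marcus.
Total: 19 + 21 + 21 + 21 + 26 + 18 + 19 + 17 + 17 + 18 = £197.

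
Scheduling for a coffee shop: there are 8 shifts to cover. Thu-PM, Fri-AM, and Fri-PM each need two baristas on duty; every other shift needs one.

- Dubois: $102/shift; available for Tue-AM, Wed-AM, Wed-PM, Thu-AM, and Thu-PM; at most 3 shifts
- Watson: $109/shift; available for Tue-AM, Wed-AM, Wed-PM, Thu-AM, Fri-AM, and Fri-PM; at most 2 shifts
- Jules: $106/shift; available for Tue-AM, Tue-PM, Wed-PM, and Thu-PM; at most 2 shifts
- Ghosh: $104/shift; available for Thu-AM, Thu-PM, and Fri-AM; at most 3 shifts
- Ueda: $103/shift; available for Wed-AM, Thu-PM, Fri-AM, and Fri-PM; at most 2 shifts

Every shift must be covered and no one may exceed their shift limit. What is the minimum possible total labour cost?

Tue-PM can only be covered by Jules, so that assignment is forced.
Fri-PM can only be covered by Watson and Ueda, so that assignment is forced.
Picking the cheapest available barista for each shift independently would cost $1138, but that ignores the shift limits.
An optimal schedule: Tue-AM→Dubois, Tue-PM→Jules, Wed-AM→Dubois, Wed-PM→Dubois, Thu-AM→Ghosh, Thu-PM→Ghosh+Jules, Fri-AM→Ueda+Ghosh, Fri-PM→Ueda+Watson.
Total: 102 + 106 + 102 + 102 + 104 + 104 + 106 + 103 + 104 + 103 + 109 = $1145.

$1145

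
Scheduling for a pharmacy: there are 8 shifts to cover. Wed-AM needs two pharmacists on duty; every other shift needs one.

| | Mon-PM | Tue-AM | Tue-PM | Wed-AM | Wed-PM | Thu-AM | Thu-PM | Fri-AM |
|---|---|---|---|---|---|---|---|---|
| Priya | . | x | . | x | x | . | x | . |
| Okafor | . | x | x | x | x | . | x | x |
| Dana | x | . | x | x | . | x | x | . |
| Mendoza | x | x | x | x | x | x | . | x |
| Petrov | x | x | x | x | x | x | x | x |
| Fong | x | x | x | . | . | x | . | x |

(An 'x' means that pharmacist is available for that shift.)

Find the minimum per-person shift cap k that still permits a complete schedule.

With 6 pharmacists and 9 worker-slots to fill, someone must work at least ⌈9/6⌉ = 2 shifts, so k ≥ 2.
k = 2 works: Mon-PM→Dana, Tue-AM→Okafor, Tue-PM→Mendoza, Wed-AM→Mendoza+Petrov, Wed-PM→Priya, Thu-AM→Dana, Thu-PM→Priya, Fri-AM→Okafor.
Loads: Priya 2, Okafor 2, Dana 2, Mendoza 2, Petrov 1, Fong 0 — all ≤ 2.

2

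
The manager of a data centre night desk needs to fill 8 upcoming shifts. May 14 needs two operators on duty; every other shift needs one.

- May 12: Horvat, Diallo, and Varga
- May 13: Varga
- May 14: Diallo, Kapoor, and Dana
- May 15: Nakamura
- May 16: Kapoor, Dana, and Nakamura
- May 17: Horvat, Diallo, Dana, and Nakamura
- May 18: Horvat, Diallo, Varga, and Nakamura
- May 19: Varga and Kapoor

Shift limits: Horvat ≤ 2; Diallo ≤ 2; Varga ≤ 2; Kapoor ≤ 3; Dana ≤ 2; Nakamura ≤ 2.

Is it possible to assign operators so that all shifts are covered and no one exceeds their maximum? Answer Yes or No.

Yes

May 13 can only be covered by Varga, so that assignment is forced.
May 15 can only be covered by Nakamura, so that assignment is forced.
One valid schedule: May 12→Horvat, May 13→Varga, May 14→Diallo+Kapoor, May 15→Nakamura, May 16→Kapoor, May 17→Horvat, May 18→Diallo, May 19→Varga.
Loads: Horvat 2/2, Diallo 2/2, Varga 2/2, Kapoor 2/3, Dana 0/2, Nakamura 1/2 — all within limits.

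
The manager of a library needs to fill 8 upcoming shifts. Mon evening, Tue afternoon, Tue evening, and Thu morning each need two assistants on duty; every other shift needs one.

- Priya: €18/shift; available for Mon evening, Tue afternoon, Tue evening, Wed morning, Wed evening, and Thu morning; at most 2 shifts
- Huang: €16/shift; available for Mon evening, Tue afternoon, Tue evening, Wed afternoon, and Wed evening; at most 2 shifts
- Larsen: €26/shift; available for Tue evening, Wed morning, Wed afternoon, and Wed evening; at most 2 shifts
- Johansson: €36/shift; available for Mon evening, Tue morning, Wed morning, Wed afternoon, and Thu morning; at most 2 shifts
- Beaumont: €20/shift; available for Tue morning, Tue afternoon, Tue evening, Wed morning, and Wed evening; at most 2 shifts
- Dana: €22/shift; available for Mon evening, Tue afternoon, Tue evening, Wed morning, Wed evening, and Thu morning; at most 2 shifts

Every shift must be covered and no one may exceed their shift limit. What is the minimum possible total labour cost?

Picking the cheapest available assistant for each shift independently would cost €212, but that ignores the shift limits.
An optimal schedule: Mon evening→Huang+Dana, Tue morning→Johansson, Tue afternoon→Beaumont+Dana, Tue evening→Larsen+Beaumont, Wed morning→Priya, Wed afternoon→Huang, Wed evening→Larsen, Thu morning→Priya+Johansson.
Total: 16 + 22 + 36 + 20 + 22 + 26 + 20 + 18 + 16 + 26 + 18 + 36 = €276.

€276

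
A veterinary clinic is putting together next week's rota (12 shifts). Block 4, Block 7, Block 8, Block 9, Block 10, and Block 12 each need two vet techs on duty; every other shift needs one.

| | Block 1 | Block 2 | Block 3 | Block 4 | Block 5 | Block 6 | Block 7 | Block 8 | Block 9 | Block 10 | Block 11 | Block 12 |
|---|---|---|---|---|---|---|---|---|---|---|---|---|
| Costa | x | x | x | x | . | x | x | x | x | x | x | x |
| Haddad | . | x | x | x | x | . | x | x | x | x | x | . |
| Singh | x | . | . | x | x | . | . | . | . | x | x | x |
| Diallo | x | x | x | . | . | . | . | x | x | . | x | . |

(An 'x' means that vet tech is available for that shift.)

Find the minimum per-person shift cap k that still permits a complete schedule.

5

With 4 vet techs and 18 worker-slots to fill, someone must work at least ⌈18/4⌉ = 5 shifts, so k ≥ 5.
k = 5 works: Block 1→Costa, Block 2→Diallo, Block 3→Diallo, Block 4→Costa+Singh, Block 5→Haddad, Block 6→Costa, Block 7→Costa+Haddad, Block 8→Haddad+Diallo, Block 9→Haddad+Diallo, Block 10→Haddad+Singh, Block 11→Singh, Block 12→Costa+Singh.
Loads: Costa 5, Haddad 5, Singh 4, Diallo 4 — all ≤ 5.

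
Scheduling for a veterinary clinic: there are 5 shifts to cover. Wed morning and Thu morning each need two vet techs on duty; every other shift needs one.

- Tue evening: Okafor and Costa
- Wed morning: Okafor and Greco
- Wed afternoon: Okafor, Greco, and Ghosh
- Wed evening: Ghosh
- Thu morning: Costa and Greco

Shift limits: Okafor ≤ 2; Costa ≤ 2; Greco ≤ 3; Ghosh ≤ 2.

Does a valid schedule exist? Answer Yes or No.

Wed morning can only be covered by Okafor and Greco, so that assignment is forced.
Wed evening can only be covered by Ghosh, so that assignment is forced.
Thu morning can only be covered by Costa and Greco, so that assignment is forced.
One valid schedule: Tue evening→Okafor, Wed morning→Okafor+Greco, Wed afternoon→Greco, Wed evening→Ghosh, Thu morning→Costa+Greco.
Loads: Okafor 2/2, Costa 1/2, Greco 3/3, Ghosh 1/2 — all within limits.

Yes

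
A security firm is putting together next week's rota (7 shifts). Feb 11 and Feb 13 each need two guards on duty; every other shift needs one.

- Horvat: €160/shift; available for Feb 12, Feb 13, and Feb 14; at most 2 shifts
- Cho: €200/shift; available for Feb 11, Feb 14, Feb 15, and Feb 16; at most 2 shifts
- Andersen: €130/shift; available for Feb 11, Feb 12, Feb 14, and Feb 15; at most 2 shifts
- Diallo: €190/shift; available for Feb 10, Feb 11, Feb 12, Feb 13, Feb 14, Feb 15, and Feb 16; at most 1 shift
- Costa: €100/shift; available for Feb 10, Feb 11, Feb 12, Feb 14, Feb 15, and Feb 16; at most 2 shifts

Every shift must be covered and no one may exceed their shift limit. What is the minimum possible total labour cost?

Feb 13 can only be covered by Horvat and Diallo, so that assignment is forced.
Picking the cheapest available guard for each shift independently would cost €1080, but that ignores the shift limits.
An optimal schedule: Feb 10→Costa, Feb 11→Andersen+Costa, Feb 12→Horvat, Feb 13→Horvat+Diallo, Feb 14→Andersen, Feb 15→Cho, Feb 16→Cho.
Total: 100 + 130 + 100 + 160 + 160 + 190 + 130 + 200 + 200 = €1370.

€1370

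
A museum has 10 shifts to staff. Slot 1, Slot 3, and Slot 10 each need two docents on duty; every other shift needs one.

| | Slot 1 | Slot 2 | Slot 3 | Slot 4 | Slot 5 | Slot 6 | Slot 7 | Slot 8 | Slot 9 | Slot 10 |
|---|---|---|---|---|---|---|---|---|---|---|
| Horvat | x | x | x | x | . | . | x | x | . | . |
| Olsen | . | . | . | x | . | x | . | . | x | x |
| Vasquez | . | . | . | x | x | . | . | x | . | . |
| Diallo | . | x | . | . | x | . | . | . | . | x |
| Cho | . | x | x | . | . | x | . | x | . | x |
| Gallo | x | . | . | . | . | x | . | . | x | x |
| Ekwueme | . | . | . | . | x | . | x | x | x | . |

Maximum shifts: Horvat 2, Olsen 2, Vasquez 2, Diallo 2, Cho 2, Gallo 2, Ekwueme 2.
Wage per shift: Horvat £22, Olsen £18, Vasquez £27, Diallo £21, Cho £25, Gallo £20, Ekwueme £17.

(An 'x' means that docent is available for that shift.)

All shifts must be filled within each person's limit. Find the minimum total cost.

Slot 1 can only be covered by Horvat and Gallo, so that assignment is forced.
Slot 3 can only be covered by Horvat and Cho, so that assignment is forced.
Picking the cheapest available docent for each shift independently would cost £252, but that ignores the shift limits.
An optimal schedule: Slot 1→Gallo+Horvat, Slot 2→Diallo, Slot 3→Horvat+Cho, Slot 4→Olsen, Slot 5→Ekwueme, Slot 6→Olsen, Slot 7→Ekwueme, Slot 8→Vasquez, Slot 9→Gallo, Slot 10→Diallo+Cho.
Total: 20 + 22 + 21 + 22 + 25 + 18 + 17 + 18 + 17 + 27 + 20 + 21 + 25 = £273.

£273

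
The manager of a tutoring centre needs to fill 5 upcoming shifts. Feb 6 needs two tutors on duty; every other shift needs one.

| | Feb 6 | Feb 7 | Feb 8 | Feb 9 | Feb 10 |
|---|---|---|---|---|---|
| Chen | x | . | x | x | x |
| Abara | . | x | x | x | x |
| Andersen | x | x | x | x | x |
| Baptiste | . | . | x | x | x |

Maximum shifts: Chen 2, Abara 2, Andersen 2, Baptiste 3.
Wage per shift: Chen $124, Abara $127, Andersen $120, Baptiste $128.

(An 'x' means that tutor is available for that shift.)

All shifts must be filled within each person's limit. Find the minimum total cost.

$742

Feb 6 can only be covered by Chen and Andersen, so that assignment is forced.
Picking the cheapest available tutor for each shift independently would cost $724, but that ignores the shift limits.
An optimal schedule: Feb 6→Chen+Andersen, Feb 7→Abara, Feb 8→Chen, Feb 9→Abara, Feb 10→Andersen.
Total: 124 + 120 + 127 + 124 + 127 + 120 = $742.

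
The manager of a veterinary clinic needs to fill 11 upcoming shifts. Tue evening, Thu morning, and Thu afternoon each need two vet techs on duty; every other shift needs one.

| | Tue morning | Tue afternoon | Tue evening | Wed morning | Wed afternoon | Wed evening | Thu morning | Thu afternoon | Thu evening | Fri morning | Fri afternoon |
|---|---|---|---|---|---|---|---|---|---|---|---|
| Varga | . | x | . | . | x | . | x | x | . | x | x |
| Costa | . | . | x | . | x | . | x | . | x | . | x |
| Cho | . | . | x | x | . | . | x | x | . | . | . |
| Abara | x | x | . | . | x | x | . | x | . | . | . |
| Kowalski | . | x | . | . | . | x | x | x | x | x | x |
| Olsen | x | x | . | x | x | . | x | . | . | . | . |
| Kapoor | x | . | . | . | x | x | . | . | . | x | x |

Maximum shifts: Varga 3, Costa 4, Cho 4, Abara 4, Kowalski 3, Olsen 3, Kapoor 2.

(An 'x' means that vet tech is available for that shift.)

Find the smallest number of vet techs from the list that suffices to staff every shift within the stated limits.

14 slots to fill and no one can take more than 4, so at least ⌈14/4⌉ = 4 vet techs are needed.
Varga, Costa, Cho, and Abara alone can cover everything: Tue morning→Abara, Tue afternoon→Varga, Tue evening→Costa+Cho, Wed morning→Cho, Wed afternoon→Costa, Wed evening→Abara, Thu morning→Costa+Cho, Thu afternoon→Cho+Abara, Thu evening→Costa, Fri morning→Varga, Fri afternoon→Varga.

4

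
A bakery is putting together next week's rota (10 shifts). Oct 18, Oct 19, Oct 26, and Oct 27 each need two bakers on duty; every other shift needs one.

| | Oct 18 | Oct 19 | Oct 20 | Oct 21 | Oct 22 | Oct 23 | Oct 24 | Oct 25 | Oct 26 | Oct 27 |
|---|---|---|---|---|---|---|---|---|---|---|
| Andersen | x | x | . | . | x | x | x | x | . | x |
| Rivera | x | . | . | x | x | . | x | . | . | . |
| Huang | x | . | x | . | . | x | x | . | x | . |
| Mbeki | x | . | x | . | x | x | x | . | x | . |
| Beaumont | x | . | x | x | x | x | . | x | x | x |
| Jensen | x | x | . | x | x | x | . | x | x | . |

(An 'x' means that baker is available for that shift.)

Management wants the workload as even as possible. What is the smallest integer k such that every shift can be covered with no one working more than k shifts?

3

With 6 bakers and 14 worker-slots to fill, someone must work at least ⌈14/6⌉ = 3 shifts, so k ≥ 3.
k = 3 works: Oct 18→Mbeki+Beaumont, Oct 19→Andersen+Jensen, Oct 20→Huang, Oct 21→Rivera, Oct 22→Rivera, Oct 23→Huang, Oct 24→Rivera, Oct 25→Andersen, Oct 26→Huang+Mbeki, Oct 27→Andersen+Beaumont.
Loads: Andersen 3, Rivera 3, Huang 3, Mbeki 2, Beaumont 2, Jensen 1 — all ≤ 3.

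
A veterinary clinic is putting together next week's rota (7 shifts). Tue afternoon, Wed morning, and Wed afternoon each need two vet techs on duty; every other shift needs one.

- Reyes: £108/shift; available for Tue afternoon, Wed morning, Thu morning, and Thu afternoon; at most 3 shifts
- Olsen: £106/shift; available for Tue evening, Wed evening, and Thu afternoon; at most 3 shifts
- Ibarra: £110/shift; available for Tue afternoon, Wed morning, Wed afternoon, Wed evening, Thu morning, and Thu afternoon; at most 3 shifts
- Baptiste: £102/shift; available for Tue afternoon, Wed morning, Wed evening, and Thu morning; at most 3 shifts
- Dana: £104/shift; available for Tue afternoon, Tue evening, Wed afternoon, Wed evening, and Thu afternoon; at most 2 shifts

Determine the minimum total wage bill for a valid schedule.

Wed afternoon can only be covered by Ibarra and Dana, so that assignment is forced.
Picking the cheapest available vet tech for each shift independently would cost £1042, but that ignores the shift limits.
An optimal schedule: Tue afternoon→Baptiste+Dana, Tue evening→Olsen, Wed morning→Baptiste+Reyes, Wed afternoon→Dana+Ibarra, Wed evening→Olsen, Thu morning→Baptiste, Thu afternoon→Olsen.
Total: 102 + 104 + 106 + 102 + 108 + 104 + 110 + 106 + 102 + 106 = £1050.

£1050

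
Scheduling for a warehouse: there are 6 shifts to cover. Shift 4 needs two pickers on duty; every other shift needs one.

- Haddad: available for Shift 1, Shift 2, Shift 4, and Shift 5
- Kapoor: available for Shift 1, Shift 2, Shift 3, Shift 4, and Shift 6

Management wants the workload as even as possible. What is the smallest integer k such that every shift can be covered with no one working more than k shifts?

With 2 pickers and 7 worker-slots to fill, someone must work at least ⌈7/2⌉ = 4 shifts, so k ≥ 4.
k = 4 works: Shift 1→Haddad, Shift 2→Haddad, Shift 3→Kapoor, Shift 4→Haddad+Kapoor, Shift 5→Haddad, Shift 6→Kapoor.
Loads: Haddad 4, Kapoor 3 — all ≤ 4.

4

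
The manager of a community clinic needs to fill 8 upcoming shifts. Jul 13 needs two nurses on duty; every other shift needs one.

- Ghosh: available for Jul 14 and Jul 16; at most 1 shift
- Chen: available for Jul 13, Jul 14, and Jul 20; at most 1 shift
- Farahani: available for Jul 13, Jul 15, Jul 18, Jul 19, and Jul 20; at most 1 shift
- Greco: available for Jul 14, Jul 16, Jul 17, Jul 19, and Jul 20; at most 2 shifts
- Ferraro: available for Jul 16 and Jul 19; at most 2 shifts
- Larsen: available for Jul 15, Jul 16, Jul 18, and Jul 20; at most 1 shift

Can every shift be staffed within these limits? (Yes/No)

Shifts {Jul 13, Jul 15, Jul 18} need 4 worker-slots in total, but the nurses available for any of those shifts (Chen, Farahani, and Larsen) can supply at most 3 among them. So no valid schedule exists.

No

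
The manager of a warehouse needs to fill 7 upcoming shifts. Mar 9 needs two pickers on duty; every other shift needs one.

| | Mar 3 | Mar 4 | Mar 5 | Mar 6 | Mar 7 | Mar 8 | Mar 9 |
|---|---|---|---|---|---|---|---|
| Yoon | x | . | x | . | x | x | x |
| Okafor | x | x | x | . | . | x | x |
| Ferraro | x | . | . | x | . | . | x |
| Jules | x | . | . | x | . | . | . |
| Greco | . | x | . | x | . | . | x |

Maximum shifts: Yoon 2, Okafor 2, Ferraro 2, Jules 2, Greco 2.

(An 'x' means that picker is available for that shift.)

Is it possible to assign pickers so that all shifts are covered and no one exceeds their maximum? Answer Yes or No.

Mar 7 can only be covered by Yoon, so that assignment is forced.
One valid schedule: Mar 3→Jules, Mar 4→Okafor, Mar 5→Yoon, Mar 6→Ferraro, Mar 7→Yoon, Mar 8→Okafor, Mar 9→Ferraro+Greco.
Loads: Yoon 2/2, Okafor 2/2, Ferraro 2/2, Jules 1/2, Greco 1/2 — all within limits.

Yes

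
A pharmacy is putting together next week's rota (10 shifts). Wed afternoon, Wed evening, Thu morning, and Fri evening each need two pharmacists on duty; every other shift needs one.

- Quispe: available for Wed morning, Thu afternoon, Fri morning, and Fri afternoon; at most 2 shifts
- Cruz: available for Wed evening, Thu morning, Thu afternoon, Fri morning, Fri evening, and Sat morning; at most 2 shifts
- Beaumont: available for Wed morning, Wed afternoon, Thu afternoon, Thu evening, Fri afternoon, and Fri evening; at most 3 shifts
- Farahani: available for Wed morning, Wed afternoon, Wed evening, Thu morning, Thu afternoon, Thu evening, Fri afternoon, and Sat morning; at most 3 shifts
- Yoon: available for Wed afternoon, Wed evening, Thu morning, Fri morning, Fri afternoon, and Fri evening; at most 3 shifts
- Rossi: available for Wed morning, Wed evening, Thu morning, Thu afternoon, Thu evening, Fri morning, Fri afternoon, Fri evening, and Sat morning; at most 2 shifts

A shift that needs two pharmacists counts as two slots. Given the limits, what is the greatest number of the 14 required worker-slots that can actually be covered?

Total capacity across all pharmacists is 2+2+3+3+3+2 = 15, and 14 slots are needed, so at most 14 can be filled.
An assignment achieving 14: Wed morning→Quispe, Wed afternoon→Beaumont+Farahani, Wed evening→Cruz+Farahani, Thu morning→Farahani+Yoon, Thu afternoon→Rossi, Thu evening→Beaumont, Fri morning→Quispe, Fri afternoon→Yoon, Fri evening→Beaumont+Yoon, Sat morning→Cruz.
Loads: Quispe 2/2, Cruz 2/2, Beaumont 3/3, Farahani 3/3, Yoon 3/3, Rossi 1/2.

14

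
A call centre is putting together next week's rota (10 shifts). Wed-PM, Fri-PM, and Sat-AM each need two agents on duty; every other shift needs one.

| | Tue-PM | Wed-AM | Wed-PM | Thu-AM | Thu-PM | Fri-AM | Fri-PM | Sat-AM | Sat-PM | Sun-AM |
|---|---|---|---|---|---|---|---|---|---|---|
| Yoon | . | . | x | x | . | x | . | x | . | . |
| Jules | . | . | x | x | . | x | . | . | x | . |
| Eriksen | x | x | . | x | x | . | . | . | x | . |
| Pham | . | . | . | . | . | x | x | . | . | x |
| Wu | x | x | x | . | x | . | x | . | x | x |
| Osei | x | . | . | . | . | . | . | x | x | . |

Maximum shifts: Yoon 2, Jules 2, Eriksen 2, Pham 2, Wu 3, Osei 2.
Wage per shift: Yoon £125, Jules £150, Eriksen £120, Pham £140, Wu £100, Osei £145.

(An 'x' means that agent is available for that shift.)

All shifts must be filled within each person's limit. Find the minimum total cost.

Fri-PM can only be covered by Pham and Wu, so that assignment is forced.
Sat-AM can only be covered by Yoon and Osei, so that assignment is forced.
Picking the cheapest available agent for each shift independently would cost £1480, but that ignores the shift limits.
An optimal schedule: Tue-PM→Wu, Wed-AM→Eriksen, Wed-PM→Yoon+Wu, Thu-AM→Jules, Thu-PM→Eriksen, Fri-AM→Jules, Fri-PM→Pham+Wu, Sat-AM→Yoon+Osei, Sat-PM→Osei, Sun-AM→Pham.
Total: 100 + 120 + 125 + 100 + 150 + 120 + 150 + 140 + 100 + 125 + 145 + 145 + 140 = £1660.

£1660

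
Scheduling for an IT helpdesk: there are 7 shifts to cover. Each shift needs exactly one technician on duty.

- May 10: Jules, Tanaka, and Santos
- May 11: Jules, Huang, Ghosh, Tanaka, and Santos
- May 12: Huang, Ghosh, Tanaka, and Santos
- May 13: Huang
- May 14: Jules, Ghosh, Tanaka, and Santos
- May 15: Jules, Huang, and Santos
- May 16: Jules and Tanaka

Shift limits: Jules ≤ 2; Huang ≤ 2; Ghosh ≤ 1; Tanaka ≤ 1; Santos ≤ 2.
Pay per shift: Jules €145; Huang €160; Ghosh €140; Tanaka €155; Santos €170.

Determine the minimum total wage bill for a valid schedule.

May 13 can only be covered by Huang, so that assignment is forced.
Picking the cheapest available technician for each shift independently would cost €1015, but that ignores the shift limits.
An optimal schedule: May 10→Jules, May 11→Santos, May 12→Ghosh, May 13→Huang, May 14→Tanaka, May 15→Huang, May 16→Jules.
Total: 145 + 170 + 140 + 160 + 155 + 160 + 145 = €1075.

€1075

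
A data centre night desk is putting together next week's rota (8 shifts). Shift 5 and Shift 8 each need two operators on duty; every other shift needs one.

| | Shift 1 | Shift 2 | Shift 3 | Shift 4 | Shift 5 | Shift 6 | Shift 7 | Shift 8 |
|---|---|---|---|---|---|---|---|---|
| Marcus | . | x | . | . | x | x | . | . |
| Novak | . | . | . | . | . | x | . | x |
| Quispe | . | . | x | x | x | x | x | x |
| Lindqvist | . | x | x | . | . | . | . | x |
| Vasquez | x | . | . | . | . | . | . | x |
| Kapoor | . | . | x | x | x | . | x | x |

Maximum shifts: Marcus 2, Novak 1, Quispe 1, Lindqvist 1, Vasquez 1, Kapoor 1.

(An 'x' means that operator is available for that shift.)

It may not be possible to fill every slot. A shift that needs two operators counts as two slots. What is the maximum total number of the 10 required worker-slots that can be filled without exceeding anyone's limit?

Total capacity across all operators is 2+1+1+1+1+1 = 7, and 10 slots are needed, so at most 7 can be filled.
An assignment achieving 7: Shift 1→Vasquez, Shift 2→Marcus, Shift 3→Lindqvist, Shift 4→Quispe, Shift 5→Marcus, Shift 6→Novak, Shift 7→Kapoor.
Loads: Marcus 2/2, Novak 1/1, Quispe 1/1, Lindqvist 1/1, Vasquez 1/1, Kapoor 1/1.

7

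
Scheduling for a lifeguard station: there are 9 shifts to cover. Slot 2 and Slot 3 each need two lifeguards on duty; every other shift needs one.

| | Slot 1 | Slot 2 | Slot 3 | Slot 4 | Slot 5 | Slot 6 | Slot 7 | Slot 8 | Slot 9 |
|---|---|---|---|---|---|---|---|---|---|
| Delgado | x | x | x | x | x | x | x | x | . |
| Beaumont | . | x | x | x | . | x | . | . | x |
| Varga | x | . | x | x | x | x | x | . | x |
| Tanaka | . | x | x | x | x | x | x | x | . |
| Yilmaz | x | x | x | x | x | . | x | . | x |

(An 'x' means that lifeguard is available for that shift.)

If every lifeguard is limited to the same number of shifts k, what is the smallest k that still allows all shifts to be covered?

With 5 lifeguards and 11 worker-slots to fill, someone must work at least ⌈11/5⌉ = 3 shifts, so k ≥ 3.
k = 3 works: Slot 1→Delgado, Slot 2→Tanaka+Yilmaz, Slot 3→Varga+Tanaka, Slot 4→Beaumont, Slot 5→Delgado, Slot 6→Beaumont, Slot 7→Varga, Slot 8→Delgado, Slot 9→Beaumont.
Loads: Delgado 3, Beaumont 3, Varga 2, Tanaka 2, Yilmaz 1 — all ≤ 3.

3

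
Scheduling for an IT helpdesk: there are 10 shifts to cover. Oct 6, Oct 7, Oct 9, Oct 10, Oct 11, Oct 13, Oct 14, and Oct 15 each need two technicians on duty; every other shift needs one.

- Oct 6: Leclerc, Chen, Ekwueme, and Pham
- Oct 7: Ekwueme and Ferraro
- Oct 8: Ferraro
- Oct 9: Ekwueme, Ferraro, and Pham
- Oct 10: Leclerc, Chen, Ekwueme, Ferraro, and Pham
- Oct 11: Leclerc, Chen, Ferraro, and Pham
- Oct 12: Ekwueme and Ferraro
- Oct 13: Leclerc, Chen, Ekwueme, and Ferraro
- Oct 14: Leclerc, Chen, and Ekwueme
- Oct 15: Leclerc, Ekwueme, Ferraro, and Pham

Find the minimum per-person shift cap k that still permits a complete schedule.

With 5 technicians and 18 worker-slots to fill, someone must work at least ⌈18/5⌉ = 4 shifts, so k ≥ 4.
k = 4 works: Oct 6→Leclerc+Chen, Oct 7→Ekwueme+Ferraro, Oct 8→Ferraro, Oct 9→Ekwueme+Ferraro, Oct 10→Ferraro+Pham, Oct 11→Leclerc+Chen, Oct 12→Ekwueme, Oct 13→Leclerc+Chen, Oct 14→Leclerc+Chen, Oct 15→Ekwueme+Pham.
Loads: Leclerc 4, Chen 4, Ekwueme 4, Ferraro 4, Pham 2 — all ≤ 4.

4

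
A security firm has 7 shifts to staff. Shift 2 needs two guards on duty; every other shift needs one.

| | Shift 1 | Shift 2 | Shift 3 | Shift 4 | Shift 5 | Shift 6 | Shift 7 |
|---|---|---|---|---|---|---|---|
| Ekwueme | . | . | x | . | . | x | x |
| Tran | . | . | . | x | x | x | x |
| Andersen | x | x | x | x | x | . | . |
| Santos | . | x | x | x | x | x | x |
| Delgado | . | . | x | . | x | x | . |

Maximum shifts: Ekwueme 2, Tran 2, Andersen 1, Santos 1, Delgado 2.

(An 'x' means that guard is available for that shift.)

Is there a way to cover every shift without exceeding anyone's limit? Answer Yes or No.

No

Total capacity is 8 and 8 slots are needed, so capacity alone doesn't rule it out.
Shifts {Shift 1, Shift 2} need 3 worker-slots in total, but the guards available for any of those shifts (Andersen and Santos) can supply at most 2 among them. So no valid schedule exists.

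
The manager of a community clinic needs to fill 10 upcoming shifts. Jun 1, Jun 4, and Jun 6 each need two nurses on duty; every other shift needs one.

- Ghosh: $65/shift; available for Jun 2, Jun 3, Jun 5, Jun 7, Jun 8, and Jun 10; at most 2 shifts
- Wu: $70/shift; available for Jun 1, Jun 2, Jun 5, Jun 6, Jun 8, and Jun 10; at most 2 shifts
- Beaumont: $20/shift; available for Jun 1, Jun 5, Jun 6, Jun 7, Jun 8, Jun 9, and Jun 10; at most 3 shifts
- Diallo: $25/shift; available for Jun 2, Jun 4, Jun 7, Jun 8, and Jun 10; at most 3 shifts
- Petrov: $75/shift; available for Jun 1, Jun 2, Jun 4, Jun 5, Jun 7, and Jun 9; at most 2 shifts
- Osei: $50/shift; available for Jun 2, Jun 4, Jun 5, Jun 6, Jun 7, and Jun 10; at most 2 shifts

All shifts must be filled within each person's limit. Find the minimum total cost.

Jun 3 can only be covered by Ghosh, so that assignment is forced.
Picking the cheapest available nurse for each shift independently would cost $425, but that ignores the shift limits.
An optimal schedule: Jun 1→Beaumont+Wu, Jun 2→Diallo, Jun 3→Ghosh, Jun 4→Diallo+Osei, Jun 5→Ghosh, Jun 6→Beaumont+Osei, Jun 7→Petrov, Jun 8→Diallo, Jun 9→Beaumont, Jun 10→Wu.
Total: 20 + 70 + 25 + 65 + 25 + 50 + 65 + 20 + 50 + 75 + 25 + 20 + 70 = $580.

$580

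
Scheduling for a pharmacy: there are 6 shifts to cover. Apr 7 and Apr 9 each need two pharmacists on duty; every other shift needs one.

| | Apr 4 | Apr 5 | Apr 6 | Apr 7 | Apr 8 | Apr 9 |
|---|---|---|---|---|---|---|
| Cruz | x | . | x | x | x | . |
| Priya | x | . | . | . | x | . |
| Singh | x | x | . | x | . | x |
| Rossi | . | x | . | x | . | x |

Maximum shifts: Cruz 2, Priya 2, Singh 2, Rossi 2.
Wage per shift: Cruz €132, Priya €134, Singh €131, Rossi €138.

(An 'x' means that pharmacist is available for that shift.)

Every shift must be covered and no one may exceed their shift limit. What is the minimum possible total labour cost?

€1070

Apr 6 can only be covered by Cruz, so that assignment is forced.
Apr 9 can only be covered by Singh and Rossi, so that assignment is forced.
Picking the cheapest available pharmacist for each shift independently would cost €1058, but that ignores the shift limits.
An optimal schedule: Apr 4→Priya, Apr 5→Singh, Apr 6→Cruz, Apr 7→Cruz+Rossi, Apr 8→Priya, Apr 9→Singh+Rossi.
Total: 134 + 131 + 132 + 132 + 138 + 134 + 131 + 138 = €1070.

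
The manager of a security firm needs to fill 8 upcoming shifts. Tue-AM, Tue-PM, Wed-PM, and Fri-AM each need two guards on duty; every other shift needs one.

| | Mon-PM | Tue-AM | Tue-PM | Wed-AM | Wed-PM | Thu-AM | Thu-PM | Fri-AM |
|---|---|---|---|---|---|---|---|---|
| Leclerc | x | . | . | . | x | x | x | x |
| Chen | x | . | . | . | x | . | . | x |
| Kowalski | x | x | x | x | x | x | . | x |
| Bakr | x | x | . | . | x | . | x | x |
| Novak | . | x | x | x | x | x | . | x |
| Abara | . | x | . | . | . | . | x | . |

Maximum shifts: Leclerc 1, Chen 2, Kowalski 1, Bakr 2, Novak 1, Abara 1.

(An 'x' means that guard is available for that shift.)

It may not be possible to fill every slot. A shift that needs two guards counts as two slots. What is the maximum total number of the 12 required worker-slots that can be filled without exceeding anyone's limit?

Total capacity across all guards is 1+2+1+2+1+1 = 8, and 12 slots are needed, so at most 8 can be filled.
An assignment achieving 8: Mon-PM→Chen, Tue-AM→Bakr+Abara, Tue-PM→Kowalski+Novak, Wed-PM→Chen, Thu-AM→Leclerc, Thu-PM→Bakr.
Loads: Leclerc 1/1, Chen 2/2, Kowalski 1/1, Bakr 2/2, Novak 1/1, Abara 1/1.

8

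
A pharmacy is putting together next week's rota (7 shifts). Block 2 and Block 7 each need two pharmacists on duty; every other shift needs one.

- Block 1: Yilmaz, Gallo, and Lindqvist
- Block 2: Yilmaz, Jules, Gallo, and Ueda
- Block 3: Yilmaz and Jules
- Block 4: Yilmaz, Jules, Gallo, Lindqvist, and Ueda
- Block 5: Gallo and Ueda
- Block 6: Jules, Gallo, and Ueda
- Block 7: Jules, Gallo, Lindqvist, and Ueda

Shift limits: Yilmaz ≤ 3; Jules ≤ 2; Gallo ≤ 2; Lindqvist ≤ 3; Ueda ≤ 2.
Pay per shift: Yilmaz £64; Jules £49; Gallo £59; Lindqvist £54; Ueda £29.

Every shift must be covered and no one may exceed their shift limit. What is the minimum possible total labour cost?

£436

Picking the cheapest available pharmacist for each shift independently would cost £346, but that ignores the shift limits.
An optimal schedule: Block 1→Lindqvist, Block 2→Jules+Gallo, Block 3→Jules, Block 4→Lindqvist, Block 5→Ueda, Block 6→Ueda, Block 7→Lindqvist+Gallo.
Total: 54 + 49 + 59 + 49 + 54 + 29 + 29 + 54 + 59 = £436.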